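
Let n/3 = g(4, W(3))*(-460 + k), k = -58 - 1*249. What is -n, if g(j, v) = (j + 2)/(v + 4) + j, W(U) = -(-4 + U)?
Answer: 59826/5 ≈ 11965.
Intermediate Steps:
W(U) = 4 - U
k = -307 (k = -58 - 249 = -307)
g(j, v) = j + (2 + j)/(4 + v) (g(j, v) = (2 + j)/(4 + v) + j = j + (2 + j)/(4 + v))
n = -59826/5 (n = 3*(((2 + 5*4 + 4*(4 - 1*3))/(4 + (4 - 1*3)))*(-460 - 307)) = 3*(((2 + 20 + 4*(4 - 3))/(4 + (4 - 3)))*(-767)) = 3*(((2 + 20 + 4*1)/(4 + 1))*(-767)) = 3*(((2 + 20 + 4)/5)*(-767)) = 3*(((⅕)*26)*(-767)) = 3*((26/5)*(-767)) = 3*(-19942/5) = -59826/5 ≈ -11965.)
-n = -1*(-59826/5) = 59826/5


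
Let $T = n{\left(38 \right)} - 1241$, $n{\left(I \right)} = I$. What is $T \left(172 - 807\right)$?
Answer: $763905$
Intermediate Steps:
$T = -1203$ ($T = 38 - 1241 = -1203$)
$T \left(172 - 807\right) = - 1203 \left(172 - 807\right) = \left(-1203\right) \left(-635\right) = 763905$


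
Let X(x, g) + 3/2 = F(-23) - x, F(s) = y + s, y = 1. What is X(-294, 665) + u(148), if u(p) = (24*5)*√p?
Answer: 541/2 + 240*√37 ≈ 1730.4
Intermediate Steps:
F(s) = 1 + s
u(p) = 120*√p
X(x, g) = -47/2 - x (X(x, g) = -3/2 + ((1 - 23) - x) = -3/2 + (-22 - x) = -47/2 - x)
X(-294, 665) + u(148) = (-47/2 - 1*(-294)) + 120*√148 = (-47/2 + 294) + 120*(2*√37) = 541/2 + 240*√37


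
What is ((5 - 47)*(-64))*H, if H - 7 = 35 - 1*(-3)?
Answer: 120960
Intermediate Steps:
H = 45 (H = 7 + (35 - 1*(-3)) = 7 + (35 + 3) = 7 + 38 = 45)
((5 - 47)*(-64))*H = ((5 - 47)*(-64))*45 = -42*(-64)*45 = 2688*45 = 120960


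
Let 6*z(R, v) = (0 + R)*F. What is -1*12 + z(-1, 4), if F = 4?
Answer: -38/3 ≈ -12.667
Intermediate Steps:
z(R, v) = 2*R/3 (z(R, v) = ((0 + R)*4)/6 = (R*4)/6 = (4*R)/6 = 2*R/3)
-1*12 + z(-1, 4) = -1*12 + (⅔)*(-1) = -12 - ⅔ = -38/3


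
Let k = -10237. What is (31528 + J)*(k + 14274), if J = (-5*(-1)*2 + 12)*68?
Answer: 133317888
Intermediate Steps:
J = 1496 (J = (5*2 + 12)*68 = (10 + 12)*68 = 22*68 = 1496)
(31528 + J)*(k + 14274) = (31528 + 1496)*(-10237 + 14274) = 33024*4037 = 133317888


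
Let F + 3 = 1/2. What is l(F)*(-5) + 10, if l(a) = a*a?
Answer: -85/4 ≈ -21.250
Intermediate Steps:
F = -5/2 (F = -3 + 1/2 = -3 + ½ = -5/2 ≈ -2.5000)
l(a) = a²
l(F)*(-5) + 10 = (-5/2)²*(-5) + 10 = (25/4)*(-5) + 10 = -125/4 + 10 = -85/4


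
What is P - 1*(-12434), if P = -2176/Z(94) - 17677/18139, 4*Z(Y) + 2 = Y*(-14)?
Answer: 13518033329/1086691 ≈ 12440.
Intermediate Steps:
Z(Y) = -1/2 - 7*Y/2 (Z(Y) = -1/2 + (Y*(-14))/4 = -1/2 + (-14*Y)/4 = -1/2 - 7*Y/2)
P = 6117435/1086691 (P = -2176/(-1/2 - 7/2*94) - 17677/18139 = -2176/(-1/2 - 329) - 17677*1/18139 = -2176/(-659/2) - 1607/1649 = -2176*(-2/659) - 1607/1649 = 4352/659 - 1607/1649 = 6117435/1086691 ≈ 5.6294)
P - 1*(-12434) = 6117435/1086691 - 1*(-12434) = 6117435/1086691 + 12434 = 13518033329/1086691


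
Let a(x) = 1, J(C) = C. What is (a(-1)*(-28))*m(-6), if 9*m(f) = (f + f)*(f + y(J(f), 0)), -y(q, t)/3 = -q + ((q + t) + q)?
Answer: 448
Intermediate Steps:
y(q, t) = -3*q - 3*t (y(q, t) = -3*(-q + ((q + t) + q)) = -3*(-q + (t + 2*q)) = -3*(q + t) = -3*q - 3*t)
m(f) = -4*f²/9 (m(f) = ((f + f)*(f + (-3*f - 3*0)))/9 = ((2*f)*(f + (-3*f + 0)))/9 = ((2*f)*(f - 3*f))/9 = ((2*f)*(-2*f))/9 = (-4*f²)/9 = -4*f²/9)
(a(-1)*(-28))*m(-6) = (1*(-28))*(-4/9*(-6)²) = -(-112)*36/9 = -28*(-16) = 448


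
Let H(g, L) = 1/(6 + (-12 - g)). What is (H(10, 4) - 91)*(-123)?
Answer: 179211/16 ≈ 11201.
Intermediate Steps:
H(g, L) = 1/(-6 - g)
(H(10, 4) - 91)*(-123) = (-1/(6 + 10) - 91)*(-123) = (-1/16 - 91)*(-123) = -1457/16*(-123) = 179211/16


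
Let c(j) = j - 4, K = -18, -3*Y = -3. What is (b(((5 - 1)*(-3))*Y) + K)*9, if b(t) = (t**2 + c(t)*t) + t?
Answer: 2754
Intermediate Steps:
Y = 1 (Y = -1/3*(-3) = 1)
c(j) = -4 + j
b(t) = t + t**2 + t*(-4 + t) (b(t) = (t**2 + (-4 + t)*t) + t = (t**2 + t*(-4 + t)) + t = t + t**2 + t*(-4 + t))
(b(((5 - 1)*(-3))*Y) + K)*9 = ((((5 - 1)*(-3))*1)*(-3 + 2*(((5 - 1)*(-3))*1)) - 18)*9 = (((4*(-3))*1)*(-3 + 2*((4*(-3))*1)) - 18)*9 = ((-12*1)*(-3 + 2*(-12*1)) - 18)*9 = (-12*(-3 + 2*(-12)) - 18)*9 = (-12*(-3 - 24) - 18)*9 = (-12*(-27) - 18)*9 = (324 - 18)*9 = 306*9 = 2754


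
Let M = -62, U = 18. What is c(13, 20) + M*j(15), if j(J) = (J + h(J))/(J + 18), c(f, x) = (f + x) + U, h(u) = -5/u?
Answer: 211/9 ≈ 23.444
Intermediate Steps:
c(f, x) = 18 + f + x (c(f, x) = (f + x) + 18 = 18 + f + x)
j(J) = (J - 5/J)/(18 + J) (j(J) = (J - 5/J)/(J + 18) = (J - 5/J)/(18 + J))
c(13, 20) + M*j(15) = (18 + 13 + 20) - 62*(-5 + 15**2)/(15*(18 + 15)) = 51 - 62*(-5 + 225)/(15*33) = 51 - 62*220/(15*33) = 51 - 62*4/9 = 51 - 248/9 = 211/9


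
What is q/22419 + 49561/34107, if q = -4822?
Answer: 315548035/254881611 ≈ 1.2380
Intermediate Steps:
q/22419 + 49561/34107 = -4822/22419 + 49561/34107 = 315548035/254881611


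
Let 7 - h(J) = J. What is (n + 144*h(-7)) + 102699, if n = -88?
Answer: 104627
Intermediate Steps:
h(J) = 7 - J
(n + 144*h(-7)) + 102699 = (-88 + 144*(7 - 1*(-7))) + 102699 = (-88 + 144*(7 + 7)) + 102699 = (-88 + 144*14) + 102699 = (-88 + 2016) + 102699 = 1928 + 102699 = 104627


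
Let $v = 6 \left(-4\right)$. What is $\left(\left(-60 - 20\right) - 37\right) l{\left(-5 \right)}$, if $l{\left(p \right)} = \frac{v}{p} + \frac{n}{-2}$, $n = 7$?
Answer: $- \frac{1521}{10} \approx -152.1$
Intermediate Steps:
$v = -24$
$l{\left(p \right)} = - \frac{7}{2} - \frac{24}{p}$ ($l{\left(p \right)} = - \frac{24}{p} + \frac{7}{-2} = - \frac{24}{p} + 7 \left(- \frac{1}{2}\right) = - \frac{24}{p} - \frac{7}{2} = - \frac{7}{2} - \frac{24}{p}$)
$\left(\left(-60 - 20\right) - 37\right) l{\left(-5 \right)} = \left(\left(-60 - 20\right) - 37\right) \left(- \frac{7}{2} - \frac{24}{-5}\right) = \left(-80 - 37\right) \left(- \frac{7}{2} - - \frac{24}{5}\right) = - 117 \left(- \frac{7}{2} + \frac{24}{5}\right) = \left(-117\right) \frac{13}{10} = - \frac{1521}{10}$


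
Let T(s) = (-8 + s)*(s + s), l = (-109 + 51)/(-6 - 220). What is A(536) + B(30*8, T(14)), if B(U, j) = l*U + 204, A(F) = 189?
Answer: 51369/113 ≈ 454.59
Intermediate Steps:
l = 29/113 (l = -58/(-226) = -58*(-1/226) = 29/113 ≈ 0.25664)
T(s) = 2*s*(-8 + s) (T(s) = (-8 + s)*(2*s) = 2*s*(-8 + s))
B(U, j) = 204 + 29*U/113 (B(U, j) = 29*U/113 + 204 = 204 + 29*U/113)
A(536) + B(30*8, T(14)) = 189 + (204 + 29*(30*8)/113) = 189 + (204 + (29/113)*240) = 189 + (204 + 6960/113) = 189 + 30012/113 = 51369/113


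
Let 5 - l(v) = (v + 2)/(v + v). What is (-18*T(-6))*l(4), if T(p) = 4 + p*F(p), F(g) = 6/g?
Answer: -765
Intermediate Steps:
l(v) = 5 - (2 + v)/(2*v) (l(v) = 5 - (v + 2)/(v + v) = 5 - (2 + v)/(2*v))
T(p) = 10 (T(p) = 4 + p*(6/p) = 4 + 6 = 10)
(-18*T(-6))*l(4) = (-18*10)*(9/2 - 1/4) = -180*(9/2 - 1*¼) = -180*(9/2 - ¼) = -180*17/4 = -765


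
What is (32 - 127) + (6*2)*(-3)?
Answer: -131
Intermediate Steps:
(32 - 127) + (6*2)*(-3) = -95 + 12*(-3) = -95 - 36 = -131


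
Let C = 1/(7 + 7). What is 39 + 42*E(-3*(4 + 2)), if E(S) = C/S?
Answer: 233/6 ≈ 38.833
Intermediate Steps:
C = 1/14 ≈ 0.071429
E(S) = 1/(14*S)
39 + 42*E(-3*(4 + 2)) = 39 + 42*(1/(14*((-3*(4 + 2))))) = 39 + 42*(1/(14*((-3*6)))) = 39 + 42*((1/14)/(-18)) = 39 + 42*((1/14)*(-1/18)) = 39 + 42*(-1/252) = 39 - ⅙ = 233/6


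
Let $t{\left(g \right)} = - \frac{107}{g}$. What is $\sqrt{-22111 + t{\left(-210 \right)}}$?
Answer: $\frac{i \sqrt{975072630}}{210} \approx 148.7 i$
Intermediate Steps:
$\sqrt{-22111 + t{\left(-210 \right)}} = \sqrt{-22111 - \frac{107}{-210}} = \sqrt{-22111 - - \frac{107}{210}} = \sqrt{-22111 + \frac{107}{210}} = \sqrt{- \frac{4643203}{210}} = \frac{i \sqrt{975072630}}{210}$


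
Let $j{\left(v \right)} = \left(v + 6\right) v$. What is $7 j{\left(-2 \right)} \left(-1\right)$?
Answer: $56$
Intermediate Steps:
$j{\left(v \right)} = v \left(6 + v\right)$ ($j{\left(v \right)} = \left(6 + v\right) v = v \left(6 + v\right)$)
$7 j{\left(-2 \right)} \left(-1\right) = 7 \left(- 2 \left(6 - 2\right)\right) \left(-1\right) = 7 \left(\left(-2\right) 4\right) \left(-1\right) = 7 \left(-8\right) \left(-1\right) = \left(-56\right) \left(-1\right) = 56$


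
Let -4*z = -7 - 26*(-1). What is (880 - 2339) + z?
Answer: -5855/4 ≈ -1463.8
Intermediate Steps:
z = -19/4 (z = -(-7 - 26*(-1))/4 = -(-7 + 26)/4 = -¼*19 = -19/4 ≈ -4.7500)
(880 - 2339) + z = (880 - 2339) - 19/4 = -1459 - 19/4 = -5855/4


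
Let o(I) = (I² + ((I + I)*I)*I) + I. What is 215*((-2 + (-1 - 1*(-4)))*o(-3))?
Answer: -10320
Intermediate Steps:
o(I) = I + I² + 2*I³ (o(I) = (I² + ((2*I)*I)*I) + I = (I² + (2*I²)*I) + I = (I² + 2*I³) + I = I + I² + 2*I³)
215*((-2 + (-1 - 1*(-4)))*o(-3)) = 215*((-2 + (-1 - 1*(-4)))*(-3*(1 - 3 + 2*(-3)²))) = 215*((-2 + (-1 + 4))*(-3*(1 - 3 + 2*9))) = 215*((-2 + 3)*(-3*(1 - 3 + 18))) = 215*(1*(-3*16)) = 215*(1*(-48)) = 215*(-48) = -10320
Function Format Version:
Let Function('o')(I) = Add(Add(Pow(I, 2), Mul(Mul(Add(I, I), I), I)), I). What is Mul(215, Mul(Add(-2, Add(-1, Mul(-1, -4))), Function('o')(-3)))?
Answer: -10320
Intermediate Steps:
Function('o')(I) = Add(I, Pow(I, 2), Mul(2, Pow(I, 3))) (Function('o')(I) = Add(Add(Pow(I, 2), Mul(Mul(Mul(2, I), I), I)), I) = Add(Add(Pow(I, 2), Mul(Mul(2, Pow(I, 2)), I)), I) = Add(Add(Pow(I, 2), Mul(2, Pow(I, 3))), I) = Add(I, Pow(I, 2), Mul(2, Pow(I, 3))))
Mul(215, Mul(Add(-2, Add(-1, Mul(-1, -4))), Function('o')(-3))) = Mul(215, Mul(Add(-2, Add(-1, Mul(-1, -4))), Mul(-3, Add(1, -3, Mul(2, Pow(-3, 2)))))) = Mul(215, Mul(Add(-2, Add(-1, 4)), Mul(-3, Add(1, -3, Mul(2, 9))))) = Mul(215, Mul(Add(-2, 3), Mul(-3, Add(1, -3, 18)))) = Mul(215, Mul(1, Mul(-3, 16))) = Mul(215, Mul(1, -48)) = Mul(215, -48) = -10320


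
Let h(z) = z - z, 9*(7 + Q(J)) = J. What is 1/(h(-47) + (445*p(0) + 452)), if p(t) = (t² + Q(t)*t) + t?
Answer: 1/452 ≈ 0.0022124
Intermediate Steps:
Q(J) = -7 + J/9
h(z) = 0
p(t) = t + t² + t*(-7 + t/9) (p(t) = (t² + (-7 + t/9)*t) + t = (t² + t*(-7 + t/9)) + t = t + t² + t*(-7 + t/9))
1/(h(-47) + (445*p(0) + 452)) = 1/(0 + (445*((2/9)*0*(-27 + 5*0)) + 452)) = 1/(0 + (445*((2/9)*0*(-27 + 0)) + 452)) = 1/(0 + (445*((2/9)*0*(-27)) + 452)) = 1/(0 + (445*0 + 452)) = 1/(0 + (0 + 452)) = 1/(0 + 452) = 1/452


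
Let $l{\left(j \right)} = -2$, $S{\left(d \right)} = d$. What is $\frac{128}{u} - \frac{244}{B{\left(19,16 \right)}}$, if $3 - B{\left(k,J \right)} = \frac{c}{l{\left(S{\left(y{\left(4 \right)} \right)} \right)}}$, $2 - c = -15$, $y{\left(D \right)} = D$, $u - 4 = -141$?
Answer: $- \frac{69800}{3151} \approx -22.152$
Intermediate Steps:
$u = -137$ ($u = 4 - 141 = -137$)
$c = 17$ ($c = 2 - -15 = 2 + 15 = 17$)
$B{\left(k,J \right)} = \frac{23}{2}$ ($B{\left(k,J \right)} = 3 - \frac{17}{-2} = 3 - 17 \left(- \frac{1}{2}\right) = 3 - - \frac{17}{2} = 3 + \frac{17}{2} = \frac{23}{2}$)
$\frac{128}{u} - \frac{244}{B{\left(19,16 \right)}} = \frac{128}{-137} - \frac{244}{\frac{23}{2}} = 128 \left(- \frac{1}{137}\right) - \frac{488}{23} = - \frac{128}{137} - \frac{488}{23} = - \frac{69800}{3151}$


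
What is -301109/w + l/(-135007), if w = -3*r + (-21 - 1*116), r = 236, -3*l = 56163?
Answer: 40667642008/114080915 ≈ 356.48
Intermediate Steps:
l = -18721 (l = -⅓*56163 = -18721)
w = -845 (w = -3*236 + (-21 - 1*116) = -708 + (-21 - 116) = -708 - 137 = -845)
-301109/w + l/(-135007) = -301109/(-845) - 18721/(-135007) = -301109*(-1/845) - 18721*(-1/135007) = 301109/845 + 18721/135007 = 40667642008/114080915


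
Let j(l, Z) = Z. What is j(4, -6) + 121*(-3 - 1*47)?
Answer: -6056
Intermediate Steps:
j(4, -6) + 121*(-3 - 1*47) = -6 + 121*(-3 - 1*47) = -6 + 121*(-3 - 47) = -6 + 121*(-50) = -6 - 6050 = -6056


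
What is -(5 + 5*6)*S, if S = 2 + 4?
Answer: -210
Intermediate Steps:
S = 6
-(5 + 5*6)*S = -(5 + 5*6)*6 = -(5 + 30)*6 = -35*6 = -1*210 = -210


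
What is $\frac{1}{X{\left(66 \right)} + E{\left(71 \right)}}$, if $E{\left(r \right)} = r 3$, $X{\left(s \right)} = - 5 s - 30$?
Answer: $- \frac{1}{147} \approx -0.0068027$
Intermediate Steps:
$X{\left(s \right)} = -30 - 5 s$ ($X{\left(s \right)} = - 5 s - 30 = -30 - 5 s$)
$E{\left(r \right)} = 3 r$
$\frac{1}{X{\left(66 \right)} + E{\left(71 \right)}} = \frac{1}{\left(-30 - 330\right) + 3 \cdot 71} = \frac{1}{\left(-30 - 330\right) + 213} = \frac{1}{-360 + 213} = \frac{1}{-147} = - \frac{1}{147}$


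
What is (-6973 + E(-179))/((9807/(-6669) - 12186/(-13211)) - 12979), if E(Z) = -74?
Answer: 206956669491/381184057168 ≈ 0.54293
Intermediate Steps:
(-6973 + E(-179))/((9807/(-6669) - 12186/(-13211)) - 12979) = (-6973 - 74)/((9807/(-6669) - 12186/(-13211)) - 12979) = -7047/((9807*(-1/6669) - 12186*(-1/13211)) - 12979) = -7047/((-3269/2223 + 12186/13211) - 12979) = -7047/(-16097281/29368053 - 12979) = -7047/(-381184057168/29368053) = -7047*(-29368053/381184057168) = 206956669491/381184057168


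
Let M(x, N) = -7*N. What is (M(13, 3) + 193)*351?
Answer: 60372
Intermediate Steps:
(M(13, 3) + 193)*351 = (-7*3 + 193)*351 = (-21 + 193)*351 = 172*351 = 60372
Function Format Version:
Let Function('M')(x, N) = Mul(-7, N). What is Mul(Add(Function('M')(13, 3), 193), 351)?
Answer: 60372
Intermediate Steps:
Mul(Add(Function('M')(13, 3), 193), 351) = Mul(Add(Mul(-7, 3), 193), 351) = Mul(Add(-21, 193), 351) = Mul(172, 351) = 60372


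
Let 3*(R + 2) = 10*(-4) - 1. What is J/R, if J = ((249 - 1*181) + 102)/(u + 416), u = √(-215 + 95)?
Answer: -26520/1017409 + 255*I*√30/2034818 ≈ -0.026066 + 0.0006864*I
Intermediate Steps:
u = 2*I*√30 (u = √(-120) = 2*I*√30 ≈ 10.954*I)
J = 170/(416 + 2*I*√30) (J = ((249 - 1*181) + 102)/(2*I*√30 + 416) = ((249 - 181) + 102)/(416 + 2*I*√30) = (68 + 102)/(416 + 2*I*√30) = 170/(416 + 2*I*√30) ≈ 0.40837 - 0.010754*I)
R = -47/3 (R = -2 + (10*(-4) - 1)/3 = -2 + (-40 - 1)/3 = -2 + (⅓)*(-41) = -2 - 41/3 = -47/3 ≈ -15.667)
J/R = (8840/21647 - 85*I*√30/43294)/(-47/3) = (8840/21647 - 85*I*√30/43294)*(-3/47) = -26520/1017409 + 255*I*√30/2034818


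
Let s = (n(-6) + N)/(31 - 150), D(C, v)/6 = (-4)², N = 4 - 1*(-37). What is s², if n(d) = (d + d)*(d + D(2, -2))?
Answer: 1079521/14161 ≈ 76.232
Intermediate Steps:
N = 41 (N = 4 + 37 = 41)
D(C, v) = 96 (D(C, v) = 6*(-4)² = 6*16 = 96)
n(d) = 2*d*(96 + d) (n(d) = (d + d)*(d + 96) = (2*d)*(96 + d) = 2*d*(96 + d))
s = 1039/119 (s = (2*(-6)*(96 - 6) + 41)/(31 - 150) = (2*(-6)*90 + 41)/(-119) = (-1080 + 41)*(-1/119) = -1039*(-1/119) = 1039/119 ≈ 8.7311)
s² = (1039/119)² = 1079521/14161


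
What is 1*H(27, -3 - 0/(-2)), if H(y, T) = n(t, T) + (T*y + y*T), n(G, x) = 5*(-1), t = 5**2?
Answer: -167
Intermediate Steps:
t = 25
n(G, x) = -5
H(y, T) = -5 + 2*T*y (H(y, T) = -5 + (T*y + y*T) = -5 + (T*y + T*y) = -5 + 2*T*y)
1*H(27, -3 - 0/(-2)) = 1*(-5 + 2*(-3 - 0/(-2))*27) = 1*(-5 + 2*(-3 - 0*(-1)/2)*27) = 1*(-5 + 2*(-3 - 5*0)*27) = 1*(-5 + 2*(-3 + 0)*27) = 1*(-5 + 2*(-3)*27) = 1*(-5 - 162) = 1*(-167) = -167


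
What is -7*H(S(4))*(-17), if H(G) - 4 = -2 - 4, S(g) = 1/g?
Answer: -238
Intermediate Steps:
H(G) = -2 (H(G) = 4 + (-2 - 4) = 4 - 6 = -2)
-7*H(S(4))*(-17) = -7*(-2)*(-17) = 14*(-17) = -238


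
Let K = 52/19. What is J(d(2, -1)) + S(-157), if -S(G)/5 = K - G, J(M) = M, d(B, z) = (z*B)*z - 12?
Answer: -15365/19 ≈ -808.68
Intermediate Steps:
K = 52/19 (K = 52*(1/19) = 52/19 ≈ 2.7368)
d(B, z) = -12 + B*z² (d(B, z) = (B*z)*z - 12 = B*z² - 12 = -12 + B*z²)
S(G) = -260/19 + 5*G (S(G) = -5*(52/19 - G) = -260/19 + 5*G)
J(d(2, -1)) + S(-157) = (-12 + 2*(-1)²) + (-260/19 + 5*(-157)) = (-12 + 2*1) + (-260/19 - 785) = (-12 + 2) - 15175/19 = -10 - 15175/19 = -15365/19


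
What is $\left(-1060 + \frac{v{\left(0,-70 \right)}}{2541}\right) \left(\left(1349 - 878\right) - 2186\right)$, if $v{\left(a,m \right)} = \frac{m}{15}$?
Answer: $\frac{1979696530}{1089} \approx 1.8179 \cdot 10^{6}$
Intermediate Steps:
$v{\left(a,m \right)} = \frac{m}{15}$ ($v{\left(a,m \right)} = m \frac{1}{15} = \frac{m}{15}$)
$\left(-1060 + \frac{v{\left(0,-70 \right)}}{2541}\right) \left(\left(1349 - 878\right) - 2186\right) = \left(-1060 + \frac{\frac{1}{15} \left(-70\right)}{2541}\right) \left(\left(1349 - 878\right) - 2186\right) = \left(-1060 - \frac{2}{1089}\right) \left(\left(1349 - 878\right) - 2186\right) = \left(-1060 - \frac{2}{1089}\right) \left(471 - 2186\right) = \left(- \frac{1154342}{1089}\right) \left(-1715\right) = \frac{1979696530}{1089}$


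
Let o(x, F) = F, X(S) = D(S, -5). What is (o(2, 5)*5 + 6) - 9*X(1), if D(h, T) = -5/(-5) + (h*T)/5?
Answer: 31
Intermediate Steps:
D(h, T) = 1 + T*h/5 (D(h, T) = -5*(-1/5) + (T*h)*(1/5) = 1 + T*h/5)
X(S) = 1 - S (X(S) = 1 + (1/5)*(-5)*S = 1 - S)
(o(2, 5)*5 + 6) - 9*X(1) = (5*5 + 6) - 9*(1 - 1*1) = (25 + 6) - 9*(1 - 1) = 31 - 9*0 = 31 + 0 = 31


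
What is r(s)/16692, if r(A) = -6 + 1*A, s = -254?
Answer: -5/321 ≈ -0.015576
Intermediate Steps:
r(A) = -6 + A
r(s)/16692 = (-6 - 254)/16692 = -260*1/16692 = -5/321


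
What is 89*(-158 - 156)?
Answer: -27946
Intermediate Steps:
89*(-158 - 156) = 89*(-314) = -27946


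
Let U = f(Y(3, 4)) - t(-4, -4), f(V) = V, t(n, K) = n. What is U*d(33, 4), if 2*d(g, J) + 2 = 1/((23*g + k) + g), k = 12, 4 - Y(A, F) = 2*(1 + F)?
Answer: 1607/804 ≈ 1.9988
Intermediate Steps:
Y(A, F) = 2 - 2*F (Y(A, F) = 4 - 2*(1 + F) = 4 - (2 + 2*F) = 4 + (-2 - 2*F) = 2 - 2*F)
U = -2 (U = (2 - 2*4) - 1*(-4) = (2 - 8) + 4 = -6 + 4 = -2)
d(g, J) = -1 + 1/(2*(12 + 24*g)) (d(g, J) = -1 + 1/(2*((23*g + 12) + g)) = -1 + 1/(2*((12 + 23*g) + g)) = -1 + 1/(2*(12 + 24*g)))
U*d(33, 4) = -(-23 - 48*33)/(12*(1 + 2*33)) = -(-23 - 1584)/(12*(1 + 66)) = -(-1607)/(12*67) = -2*(-1607/1608) = 1607/804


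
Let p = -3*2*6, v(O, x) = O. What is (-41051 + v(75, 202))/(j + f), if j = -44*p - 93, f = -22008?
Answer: 40976/20517 ≈ 1.9972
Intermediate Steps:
p = -36 (p = -6*6 = -36)
j = 1491 (j = -44*(-36) - 93 = 1584 - 93 = 1491)
(-41051 + v(75, 202))/(j + f) = (-41051 + 75)/(1491 - 22008) = -40976/(-20517) = -40976*(-1/20517) = 40976/20517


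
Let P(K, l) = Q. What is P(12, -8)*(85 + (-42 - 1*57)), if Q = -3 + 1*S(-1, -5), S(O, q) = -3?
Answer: 84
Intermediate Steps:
Q = -6 (Q = -3 + 1*(-3) = -3 - 3 = -6)
P(K, l) = -6
P(12, -8)*(85 + (-42 - 1*57)) = -6*(85 + (-42 - 1*57)) = -6*(85 + (-42 - 57)) = -6*(85 - 99) = -6*(-14) = 84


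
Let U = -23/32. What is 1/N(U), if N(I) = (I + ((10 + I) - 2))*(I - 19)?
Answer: -512/66255 ≈ -0.0077277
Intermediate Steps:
U = -23/32 (U = -23*1/32 = -23/32 ≈ -0.71875)
N(I) = (-19 + I)*(8 + 2*I) (N(I) = (I + (8 + I))*(-19 + I) = (8 + 2*I)*(-19 + I) = (-19 + I)*(8 + 2*I))
1/N(U) = 1/(-152 - 30*(-23/32) + 2*(-23/32)²) = 1/(-152 + 345/16 + 2*(529/1024)) = 1/(-152 + 345/16 + 529/512) = 1/(-66255/512) = -512/66255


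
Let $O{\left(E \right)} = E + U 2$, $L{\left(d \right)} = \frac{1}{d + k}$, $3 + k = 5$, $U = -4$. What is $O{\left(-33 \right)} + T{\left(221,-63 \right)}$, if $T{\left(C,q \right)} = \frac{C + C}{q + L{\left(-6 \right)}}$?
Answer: $- \frac{12141}{253} \approx -47.988$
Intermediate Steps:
$k = 2$ ($k = -3 + 5 = 2$)
$L{\left(d \right)} = \frac{1}{2 + d}$ ($L{\left(d \right)} = \frac{1}{d + 2} = \frac{1}{2 + d}$)
$O{\left(E \right)} = -8 + E$ ($O{\left(E \right)} = E - 8 = -8 + E$)
$T{\left(C,q \right)} = \frac{2 C}{- \frac{1}{4} + q}$ ($T{\left(C,q \right)} = \frac{C + C}{q + \frac{1}{2 - 6}} = \frac{2 C}{q + \frac{1}{-4}} = \frac{2 C}{q - \frac{1}{4}} = \frac{2 C}{- \frac{1}{4} + q}$)
$O{\left(-33 \right)} + T{\left(221,-63 \right)} = \left(-8 - 33\right) + 8 \cdot 221 \frac{1}{-1 + 4 \left(-63\right)} = -41 + 8 \cdot 221 \frac{1}{-1 - 252} = -41 + 8 \cdot 221 \frac{1}{-253} = -41 + 8 \cdot 221 \left(- \frac{1}{253}\right) = -41 - \frac{1768}{253} = - \frac{12141}{253}$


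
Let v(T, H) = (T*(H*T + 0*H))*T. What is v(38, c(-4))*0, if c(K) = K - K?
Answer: 0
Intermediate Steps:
c(K) = 0
v(T, H) = H*T³ (v(T, H) = (T*(H*T + 0))*T = (T*(H*T))*T = (H*T²)*T = H*T³)
v(38, c(-4))*0 = (0*38³)*0 = (0*54872)*0 = 0*0 = 0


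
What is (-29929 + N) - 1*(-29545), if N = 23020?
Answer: 22636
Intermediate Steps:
(-29929 + N) - 1*(-29545) = (-29929 + 23020) - 1*(-29545) = -6909 + 29545 = 22636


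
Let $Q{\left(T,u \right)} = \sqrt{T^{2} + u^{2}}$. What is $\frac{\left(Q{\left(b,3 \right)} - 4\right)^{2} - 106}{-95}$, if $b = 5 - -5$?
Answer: $- \frac{1}{5} + \frac{8 \sqrt{109}}{95} \approx 0.67918$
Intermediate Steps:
$b = 10$ ($b = 5 + 5 = 10$)
$\frac{\left(Q{\left(b,3 \right)} - 4\right)^{2} - 106}{-95} = \frac{\left(\sqrt{10^{2} + 3^{2}} - 4\right)^{2} - 106}{-95} = \left(\left(\sqrt{100 + 9} - 4\right)^{2} - 106\right) \left(- \frac{1}{95}\right) = \left(\left(\sqrt{109} - 4\right)^{2} - 106\right) \left(- \frac{1}{95}\right) = \left(\left(-4 + \sqrt{109}\right)^{2} - 106\right) \left(- \frac{1}{95}\right) = \left(-106 + \left(-4 + \sqrt{109}\right)^{2}\right) \left(- \frac{1}{95}\right) = \frac{106}{95} - \frac{\left(-4 + \sqrt{109}\right)^{2}}{95}$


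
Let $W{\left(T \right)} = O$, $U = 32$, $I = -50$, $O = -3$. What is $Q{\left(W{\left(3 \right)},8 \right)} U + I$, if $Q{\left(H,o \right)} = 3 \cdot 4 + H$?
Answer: $238$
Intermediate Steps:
$W{\left(T \right)} = -3$
$Q{\left(H,o \right)} = 12 + H$
$Q{\left(W{\left(3 \right)},8 \right)} U + I = \left(12 - 3\right) 32 - 50 = 9 \cdot 32 - 50 = 288 - 50 = 238$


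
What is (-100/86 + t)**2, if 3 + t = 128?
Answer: 28355625/1849 ≈ 15336.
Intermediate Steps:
t = 125 (t = -3 + 128 = 125)
(-100/86 + t)**2 = (-100/86 + 125)**2 = (-100*1/86 + 125)**2 = (-50/43 + 125)**2 = (5325/43)**2 = 28355625/1849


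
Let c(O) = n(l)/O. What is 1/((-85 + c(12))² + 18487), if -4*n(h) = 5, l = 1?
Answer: 2304/59281273 ≈ 3.8866e-5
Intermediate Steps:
n(h) = -5/4 (n(h) = -¼*5 = -5/4)
c(O) = -5/(4*O)
1/((-85 + c(12))² + 18487) = 1/((-85 - 5/4/12)² + 18487) = 1/((-85 - 5/4*1/12)² + 18487) = 1/((-85 - 5/48)² + 18487) = 1/((-4085/48)² + 18487) = 1/(16687225/2304 + 18487) = 1/(59281273/2304) = 2304/59281273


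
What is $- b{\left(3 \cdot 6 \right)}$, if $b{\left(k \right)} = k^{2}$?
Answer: $-324$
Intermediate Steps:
$- b{\left(3 \cdot 6 \right)} = - \left(3 \cdot 6\right)^{2} = - 18^{2} = \left(-1\right) 324 = -324$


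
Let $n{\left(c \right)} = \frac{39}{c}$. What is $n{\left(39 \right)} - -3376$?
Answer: $3377$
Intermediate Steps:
$n{\left(39 \right)} - -3376 = \frac{39}{39} - -3376 = 39 \cdot \frac{1}{39} + 3376 = 1 + 3376 = 3377$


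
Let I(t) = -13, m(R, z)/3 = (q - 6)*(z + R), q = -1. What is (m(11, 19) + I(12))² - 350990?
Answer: 62459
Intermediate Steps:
m(R, z) = -21*R - 21*z (m(R, z) = 3*((-1 - 6)*(z + R)) = 3*(-7*(R + z)) = 3*(-7*R - 7*z) = -21*R - 21*z)
(m(11, 19) + I(12))² - 350990 = ((-21*11 - 21*19) - 13)² - 350990 = ((-231 - 399) - 13)² - 350990 = (-630 - 13)² - 350990 = (-643)² - 350990 = 413449 - 350990 = 62459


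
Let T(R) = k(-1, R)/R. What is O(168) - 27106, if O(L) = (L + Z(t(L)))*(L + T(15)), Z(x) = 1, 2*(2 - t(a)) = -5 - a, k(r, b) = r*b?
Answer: 1117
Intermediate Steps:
k(r, b) = b*r
t(a) = 9/2 + a/2 (t(a) = 2 - (-5 - a)/2 = 2 + (5/2 + a/2) = 9/2 + a/2)
T(R) = -1 (T(R) = (R*(-1))/R = (-R)/R = -1)
O(L) = (1 + L)*(-1 + L) (O(L) = (L + 1)*(L - 1) = (1 + L)*(-1 + L))
O(168) - 27106 = (-1 + 168**2) - 27106 = (-1 + 28224) - 27106 = 28223 - 27106 = 1117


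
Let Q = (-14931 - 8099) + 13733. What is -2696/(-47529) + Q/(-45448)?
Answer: 564404921/2160097992 ≈ 0.26129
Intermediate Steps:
Q = -9297 (Q = -23030 + 13733 = -9297)
-2696/(-47529) + Q/(-45448) = -2696/(-47529) - 9297/(-45448) = -2696*(-1/47529) - 9297*(-1/45448) = 2696/47529 + 9297/45448 = 564404921/2160097992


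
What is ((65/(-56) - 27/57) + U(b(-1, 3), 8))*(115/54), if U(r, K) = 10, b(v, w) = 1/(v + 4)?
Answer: 113735/6384 ≈ 17.816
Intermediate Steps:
b(v, w) = 1/(4 + v)
((65/(-56) - 27/57) + U(b(-1, 3), 8))*(115/54) = ((65/(-56) - 27/57) + 10)*(115/54) = ((65*(-1/56) - 27*1/57) + 10)*(115*(1/54)) = ((-65/56 - 9/19) + 10)*(115/54) = (-1739/1064 + 10)*(115/54) = (8901/1064)*(115/54) = 113735/6384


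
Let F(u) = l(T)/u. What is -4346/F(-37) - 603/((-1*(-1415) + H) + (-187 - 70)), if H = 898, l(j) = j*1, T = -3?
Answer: -330610721/6168 ≈ -53601.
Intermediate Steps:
l(j) = j
F(u) = -3/u
-4346/F(-37) - 603/((-1*(-1415) + H) + (-187 - 70)) = -4346/((-3/(-37))) - 603/((-1*(-1415) + 898) + (-187 - 70)) = -4346/((-3*(-1/37))) - 603/((1415 + 898) - 257) = -4346/3/37 - 603/(2313 - 257) = -4346*37/3 - 603/2056 = -160802/3 - 603*1/2056 = -160802/3 - 603/2056 = -330610721/6168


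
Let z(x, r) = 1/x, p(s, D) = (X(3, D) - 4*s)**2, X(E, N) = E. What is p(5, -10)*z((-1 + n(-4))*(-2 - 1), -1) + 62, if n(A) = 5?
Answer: 455/12 ≈ 37.917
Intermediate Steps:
p(s, D) = (3 - 4*s)**2
p(5, -10)*z((-1 + n(-4))*(-2 - 1), -1) + 62 = (-3 + 4*5)**2/(((-1 + 5)*(-2 - 1))) + 62 = (-3 + 20)**2/((4*(-3))) + 62 = 17**2/(-12) + 62 = 289*(-1/12) + 62 = -289/12 + 62 = 455/12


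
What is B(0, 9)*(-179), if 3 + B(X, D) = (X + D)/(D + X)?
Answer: 358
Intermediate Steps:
B(X, D) = -2 (B(X, D) = -3 + (X + D)/(D + X) = -3 + (D + X)/(D + X) = -3 + 1 = -2)
B(0, 9)*(-179) = -2*(-179) = 358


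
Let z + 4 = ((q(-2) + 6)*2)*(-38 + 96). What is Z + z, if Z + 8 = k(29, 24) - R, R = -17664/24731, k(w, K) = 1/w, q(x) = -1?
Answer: 407906019/717199 ≈ 568.75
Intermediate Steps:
R = -17664/24731 (R = -17664*1/24731 = -17664/24731 ≈ -0.71424)
Z = -5200605/717199 (Z = -8 + (1/29 - 1*(-17664/24731)) = -8 + (1/29 + 17664/24731) = -8 + 536987/717199 = -5200605/717199 ≈ -7.2513)
z = 576 (z = -4 + ((-1 + 6)*2)*(-38 + 96) = -4 + (5*2)*58 = -4 + 10*58 = -4 + 580 = 576)
Z + z = -5200605/717199 + 576 = 407906019/717199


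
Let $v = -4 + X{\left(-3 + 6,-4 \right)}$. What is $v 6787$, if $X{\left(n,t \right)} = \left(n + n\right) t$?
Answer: $-190036$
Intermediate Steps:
$X{\left(n,t \right)} = 2 n t$
$v = -28$ ($v = -4 + 2 \left(-3 + 6\right) \left(-4\right) = -4 + 2 \cdot 3 \left(-4\right) = -4 - 24 = -28$)
$v 6787 = \left(-28\right) 6787 = -190036$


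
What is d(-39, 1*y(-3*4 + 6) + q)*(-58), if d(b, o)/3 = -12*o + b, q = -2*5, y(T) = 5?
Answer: -3654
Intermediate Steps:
q = -10
d(b, o) = -36*o + 3*b (d(b, o) = 3*(-12*o + b) = 3*(b - 12*o) = -36*o + 3*b)
d(-39, 1*y(-3*4 + 6) + q)*(-58) = (-36*(1*5 - 10) + 3*(-39))*(-58) = (-36*(5 - 10) - 117)*(-58) = (-36*(-5) - 117)*(-58) = (180 - 117)*(-58) = 63*(-58) = -3654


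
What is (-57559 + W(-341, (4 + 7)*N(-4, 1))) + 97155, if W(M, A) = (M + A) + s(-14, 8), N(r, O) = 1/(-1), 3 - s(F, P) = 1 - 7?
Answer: 39253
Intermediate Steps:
s(F, P) = 9 (s(F, P) = 3 - (1 - 7) = 3 - 1*(-6) = 3 + 6 = 9)
N(r, O) = -1
W(M, A) = 9 + A + M (W(M, A) = (M + A) + 9 = (A + M) + 9 = 9 + A + M)
(-57559 + W(-341, (4 + 7)*N(-4, 1))) + 97155 = (-57559 + (9 + (4 + 7)*(-1) - 341)) + 97155 = (-57559 + (9 + 11*(-1) - 341)) + 97155 = (-57559 + (9 - 11 - 341)) + 97155 = (-57559 - 343) + 97155 = -57902 + 97155 = 39253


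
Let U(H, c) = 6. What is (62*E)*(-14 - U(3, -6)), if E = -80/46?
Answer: 49600/23 ≈ 2156.5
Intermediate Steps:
E = -40/23 (E = -80*1/46 = -40/23 ≈ -1.7391)
(62*E)*(-14 - U(3, -6)) = (62*(-40/23))*(-14 - 1*6) = -2480*(-14 - 6)/23 = -2480/23*(-20) = 49600/23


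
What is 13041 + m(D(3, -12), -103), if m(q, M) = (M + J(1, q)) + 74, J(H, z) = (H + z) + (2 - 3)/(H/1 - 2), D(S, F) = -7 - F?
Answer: 13019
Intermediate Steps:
J(H, z) = H + z - 1/(-2 + H) (J(H, z) = (H + z) - 1/(H*1 - 2) = (H + z) - 1/(H - 2) = (H + z) - 1/(-2 + H) = H + z - 1/(-2 + H))
m(q, M) = 76 + M + q (m(q, M) = (M + (-1 + 1**2 - 2*1 - 2*q + 1*q)/(-2 + 1)) + 74 = (M + (-1 + 1 - 2 - 2*q + q)/(-1)) + 74 = (M - (-2 - q)) + 74 = (M + (2 + q)) + 74 = (2 + M + q) + 74 = 76 + M + q)
13041 + m(D(3, -12), -103) = 13041 + (76 - 103 + (-7 - 1*(-12))) = 13041 + (76 - 103 + (-7 + 12)) = 13041 + (76 - 103 + 5) = 13041 - 22 = 13019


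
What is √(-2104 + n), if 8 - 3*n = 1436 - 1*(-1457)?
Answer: I*√27591/3 ≈ 55.368*I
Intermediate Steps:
n = -2885/3 (n = 8/3 - (1436 - 1*(-1457))/3 = 8/3 - (1436 + 1457)/3 = 8/3 - ⅓*2893 = 8/3 - 2893/3 = -2885/3 ≈ -961.67)
√(-2104 + n) = √(-2104 - 2885/3) = √(-9197/3) = I*√27591/3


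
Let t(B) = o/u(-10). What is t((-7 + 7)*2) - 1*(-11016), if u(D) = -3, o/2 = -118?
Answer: 33284/3 ≈ 11095.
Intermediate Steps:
o = -236 (o = 2*(-118) = -236)
t(B) = 236/3 (t(B) = -236/(-3) = -236*(-1/3) = 236/3)
t((-7 + 7)*2) - 1*(-11016) = 236/3 - 1*(-11016) = 236/3 + 11016 = 33284/3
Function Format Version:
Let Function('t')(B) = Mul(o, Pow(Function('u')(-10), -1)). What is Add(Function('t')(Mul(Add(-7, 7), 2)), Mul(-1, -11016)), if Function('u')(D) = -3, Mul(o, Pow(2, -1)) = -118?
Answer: Rational(33284, 3) ≈ 11095.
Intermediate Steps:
o = -236 (o = Mul(2, -118) = -236)
Function('t')(B) = Rational(236, 3) (Function('t')(B) = Mul(-236, Pow(-3, -1)) = Mul(-236, Rational(-1, 3)) = Rational(236, 3))
Add(Function('t')(Mul(Add(-7, 7), 2)), Mul(-1, -11016)) = Add(Rational(236, 3), Mul(-1, -11016)) = Add(Rational(236, 3), 11016) = Rational(33284, 3)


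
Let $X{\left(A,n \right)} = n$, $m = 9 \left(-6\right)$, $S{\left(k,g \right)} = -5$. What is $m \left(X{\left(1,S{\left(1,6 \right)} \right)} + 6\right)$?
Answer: $-54$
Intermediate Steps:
$m = -54$
$m \left(X{\left(1,S{\left(1,6 \right)} \right)} + 6\right) = - 54 \left(-5 + 6\right) = \left(-54\right) 1 = -54$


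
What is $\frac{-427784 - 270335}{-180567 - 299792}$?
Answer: $\frac{698119}{480359} \approx 1.4533$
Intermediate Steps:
$\frac{-427784 - 270335}{-180567 - 299792} = - \frac{698119}{-480359} = \left(-698119\right) \left(- \frac{1}{480359}\right) = \frac{698119}{480359}$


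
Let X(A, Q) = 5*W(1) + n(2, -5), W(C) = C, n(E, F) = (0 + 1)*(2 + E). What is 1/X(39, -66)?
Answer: ⅑ ≈ 0.11111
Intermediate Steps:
n(E, F) = 2 + E (n(E, F) = 1*(2 + E) = 2 + E)
X(A, Q) = 9 (X(A, Q) = 5*1 + (2 + 2) = 5 + 4 = 9)
1/X(39, -66) = 1/9 = ⅑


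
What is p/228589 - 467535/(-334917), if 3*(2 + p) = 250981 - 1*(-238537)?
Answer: 17946887587/8506482457 ≈ 2.1098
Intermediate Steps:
p = 489512/3 (p = -2 + (250981 - 1*(-238537))/3 = -2 + (250981 + 238537)/3 = -2 + (⅓)*489518 = -2 + 489518/3 = 489512/3 ≈ 1.6317e+5)
p/228589 - 467535/(-334917) = (489512/3)/228589 - 467535/(-334917) = (489512/3)*(1/228589) - 467535*(-1/334917) = 489512/685767 + 155845/111639 = 17946887587/8506482457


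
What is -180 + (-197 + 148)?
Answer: -229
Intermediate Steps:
-180 + (-197 + 148) = -180 - 49 = -229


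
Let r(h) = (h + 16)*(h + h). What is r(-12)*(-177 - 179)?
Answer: 34176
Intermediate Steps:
r(h) = 2*h*(16 + h) (r(h) = (16 + h)*(2*h) = 2*h*(16 + h))
r(-12)*(-177 - 179) = (2*(-12)*(16 - 12))*(-177 - 179) = (2*(-12)*4)*(-356) = -96*(-356) = 34176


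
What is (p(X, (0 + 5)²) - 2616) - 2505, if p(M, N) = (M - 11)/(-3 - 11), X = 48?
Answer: -71731/14 ≈ -5123.6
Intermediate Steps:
p(M, N) = 11/14 - M/14 (p(M, N) = (-11 + M)/(-14) = (-11 + M)*(-1/14) = 11/14 - M/14)
(p(X, (0 + 5)²) - 2616) - 2505 = ((11/14 - 1/14*48) - 2616) - 2505 = ((11/14 - 24/7) - 2616) - 2505 = (-37/14 - 2616) - 2505 = -36661/14 - 2505 = -71731/14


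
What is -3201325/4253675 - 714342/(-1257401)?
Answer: -39470821979/213943007947 ≈ -0.18449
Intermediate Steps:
-3201325/4253675 - 714342/(-1257401) = -3201325*1/4253675 - 714342*(-1/1257401) = -128053/170147 + 714342/1257401 = -39470821979/213943007947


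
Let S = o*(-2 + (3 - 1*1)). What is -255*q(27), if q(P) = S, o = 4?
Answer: 0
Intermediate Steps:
S = 0 (S = 4*(-2 + (3 - 1*1)) = 4*(-2 + (3 - 1)) = 4*(-2 + 2) = 4*0 = 0)
q(P) = 0
-255*q(27) = -255*0 = 0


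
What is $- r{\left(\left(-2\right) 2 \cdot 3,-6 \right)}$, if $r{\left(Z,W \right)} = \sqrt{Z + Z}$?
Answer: $- 2 i \sqrt{6} \approx - 4.899 i$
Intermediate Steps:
$r{\left(Z,W \right)} = \sqrt{2} \sqrt{Z}$ ($r{\left(Z,W \right)} = \sqrt{2 Z} = \sqrt{2} \sqrt{Z}$)
$- r{\left(\left(-2\right) 2 \cdot 3,-6 \right)} = - \sqrt{2} \sqrt{\left(-2\right) 2 \cdot 3} = - \sqrt{2} \sqrt{\left(-4\right) 3} = - \sqrt{2} \sqrt{-12} = - \sqrt{2} \cdot 2 i \sqrt{3} = - 2 i \sqrt{6}$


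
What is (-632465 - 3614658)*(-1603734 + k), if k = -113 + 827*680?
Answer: 4423323391901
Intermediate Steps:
k = 562247 (k = -113 + 562360 = 562247)
(-632465 - 3614658)*(-1603734 + k) = (-632465 - 3614658)*(-1603734 + 562247) = -4247123*(-1041487) = 4423323391901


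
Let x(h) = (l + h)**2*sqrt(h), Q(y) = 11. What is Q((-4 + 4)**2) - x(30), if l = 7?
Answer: 11 - 1369*sqrt(30) ≈ -7487.3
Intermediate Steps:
x(h) = sqrt(h)*(7 + h)**2 (x(h) = (7 + h)**2*sqrt(h) = sqrt(h)*(7 + h)**2)
Q((-4 + 4)**2) - x(30) = 11 - sqrt(30)*(7 + 30)**2 = 11 - sqrt(30)*37**2 = 11 - sqrt(30)*1369 = 11 - 1369*sqrt(30)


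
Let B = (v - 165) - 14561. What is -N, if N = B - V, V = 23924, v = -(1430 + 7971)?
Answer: 48051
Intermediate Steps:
v = -9401 (v = -1*9401 = -9401)
B = -24127 (B = (-9401 - 165) - 14561 = -9566 - 14561 = -24127)
N = -48051 (N = -24127 - 1*23924 = -24127 - 23924 = -48051)
-N = -1*(-48051) = 48051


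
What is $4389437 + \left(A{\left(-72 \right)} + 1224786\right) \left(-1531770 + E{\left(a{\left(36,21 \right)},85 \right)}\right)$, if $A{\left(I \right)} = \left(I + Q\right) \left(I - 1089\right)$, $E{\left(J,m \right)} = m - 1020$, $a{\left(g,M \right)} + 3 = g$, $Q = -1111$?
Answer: $-3982344844108$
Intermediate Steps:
$a{\left(g,M \right)} = -3 + g$
$E{\left(J,m \right)} = -1020 + m$
$A{\left(I \right)} = \left(-1111 + I\right) \left(-1089 + I\right)$ ($A{\left(I \right)} = \left(I - 1111\right) \left(I - 1089\right) = \left(-1111 + I\right) \left(-1089 + I\right)$)
$4389437 + \left(A{\left(-72 \right)} + 1224786\right) \left(-1531770 + E{\left(a{\left(36,21 \right)},85 \right)}\right) = 4389437 + \left(\left(1209879 + \left(-72\right)^{2} - -158400\right) + 1224786\right) \left(-1531770 + \left(-1020 + 85\right)\right) = 4389437 + \left(\left(1209879 + 5184 + 158400\right) + 1224786\right) \left(-1531770 - 935\right) = 4389437 + \left(1373463 + 1224786\right) \left(-1532705\right) = 4389437 + 2598249 \left(-1532705\right) = 4389437 - 3982349233545 = -3982344844108$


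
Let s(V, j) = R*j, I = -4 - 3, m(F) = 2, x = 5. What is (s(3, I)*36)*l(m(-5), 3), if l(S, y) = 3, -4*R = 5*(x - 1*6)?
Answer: -945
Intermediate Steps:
R = 5/4 (R = -5*(5 - 1*6)/4 = -5*(5 - 6)/4 = -5*(-1)/4 = -¼*(-5) = 5/4 ≈ 1.2500)
I = -7
s(V, j) = 5*j/4
(s(3, I)*36)*l(m(-5), 3) = (((5/4)*(-7))*36)*3 = -35/4*36*3 = -315*3 = -945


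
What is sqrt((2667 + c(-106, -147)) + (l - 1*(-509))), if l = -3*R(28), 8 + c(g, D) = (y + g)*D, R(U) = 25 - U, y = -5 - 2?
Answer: 2*sqrt(4947) ≈ 140.67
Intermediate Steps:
y = -7
c(g, D) = -8 + D*(-7 + g) (c(g, D) = -8 + (-7 + g)*D = -8 + D*(-7 + g))
l = 9 (l = -3*(25 - 1*28) = -3*(25 - 28) = -3*(-3) = 9)
sqrt((2667 + c(-106, -147)) + (l - 1*(-509))) = sqrt((2667 + (-8 - 7*(-147) - 147*(-106))) + (9 - 1*(-509))) = sqrt((2667 + (-8 + 1029 + 15582)) + (9 + 509)) = sqrt((2667 + 16603) + 518) = sqrt(19270 + 518) = sqrt(19788) = 2*sqrt(4947)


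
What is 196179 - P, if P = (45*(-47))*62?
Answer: 327309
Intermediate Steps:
P = -131130 (P = -2115*62 = -131130)
196179 - P = 196179 - 1*(-131130) = 196179 + 131130 = 327309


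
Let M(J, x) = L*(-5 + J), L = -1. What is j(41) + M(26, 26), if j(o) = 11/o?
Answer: -850/41 ≈ -20.732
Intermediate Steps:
M(J, x) = 5 - J (M(J, x) = -(-5 + J) = 5 - J)
j(41) + M(26, 26) = 11/41 + (5 - 1*26) = 11*(1/41) + (5 - 26) = 11/41 - 21 = -850/41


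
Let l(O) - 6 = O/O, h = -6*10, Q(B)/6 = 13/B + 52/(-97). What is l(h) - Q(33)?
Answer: 8379/1067 ≈ 7.8529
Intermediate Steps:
Q(B) = -312/97 + 78/B (Q(B) = 6*(13/B + 52/(-97)) = 6*(13/B + 52*(-1/97)) = 6*(13/B - 52/97) = 6*(-52/97 + 13/B) = -312/97 + 78/B)
h = -60
l(O) = 7 (l(O) = 6 + O/O = 6 + 1 = 7)
l(h) - Q(33) = 7 - (-312/97 + 78/33) = 7 - (-312/97 + 78*(1/33)) = 7 - (-312/97 + 26/11) = 7 - 1*(-910/1067) = 7 + 910/1067 = 8379/1067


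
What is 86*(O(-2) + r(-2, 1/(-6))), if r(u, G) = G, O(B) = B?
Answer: -559/3 ≈ -186.33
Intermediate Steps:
86*(O(-2) + r(-2, 1/(-6))) = 86*(-2 + 1/(-6)) = 86*(-2 - 1/6) = 86*(-13/6) = -559/3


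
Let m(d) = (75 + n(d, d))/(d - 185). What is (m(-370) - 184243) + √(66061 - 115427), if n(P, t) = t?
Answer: -20450914/111 + I*√49366 ≈ -1.8424e+5 + 222.18*I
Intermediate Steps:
m(d) = (75 + d)/(-185 + d) (m(d) = (75 + d)/(d - 185) = (75 + d)/(-185 + d))
(m(-370) - 184243) + √(66061 - 115427) = ((75 - 370)/(-185 - 370) - 184243) + √(66061 - 115427) = (-295/(-555) - 184243) + √(-49366) = (-1/555*(-295) - 184243) + I*√49366 = (59/111 - 184243) + I*√49366 = -20450914/111 + I*√49366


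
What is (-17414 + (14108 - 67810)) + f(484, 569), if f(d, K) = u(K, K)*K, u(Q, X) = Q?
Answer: 252645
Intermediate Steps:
f(d, K) = K**2 (f(d, K) = K*K = K**2)
(-17414 + (14108 - 67810)) + f(484, 569) = (-17414 + (14108 - 67810)) + 569**2 = (-17414 - 53702) + 323761 = -71116 + 323761 = 252645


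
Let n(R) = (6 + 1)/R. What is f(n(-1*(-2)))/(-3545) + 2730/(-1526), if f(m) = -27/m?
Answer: -4833039/2704835 ≈ -1.7868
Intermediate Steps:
n(R) = 7/R
f(n(-1*(-2)))/(-3545) + 2730/(-1526) = -27/(7/((-1*(-2))))/(-3545) + 2730/(-1526) = -27/(7/2)*(-1/3545) + 2730*(-1/1526) = -27/(7*(1/2))*(-1/3545) - 195/109 = -27/7/2*(-1/3545) - 195/109 = -27*2/7*(-1/3545) - 195/109 = -54/7*(-1/3545) - 195/109 = 54/24815 - 195/109 = -4833039/2704835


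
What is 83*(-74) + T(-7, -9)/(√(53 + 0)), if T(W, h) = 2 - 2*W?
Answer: -6142 + 16*√53/53 ≈ -6139.8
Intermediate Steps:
83*(-74) + T(-7, -9)/(√(53 + 0)) = 83*(-74) + (2 - 2*(-7))/(√(53 + 0)) = -6142 + (2 + 14)/(√53) = -6142 + 16*(√53/53) = -6142 + 16*√53/53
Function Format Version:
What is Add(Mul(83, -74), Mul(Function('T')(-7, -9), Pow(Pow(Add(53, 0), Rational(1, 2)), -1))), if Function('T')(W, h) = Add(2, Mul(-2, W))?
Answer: Add(-6142, Mul(Rational(16, 53), Pow(53, Rational(1, 2)))) ≈ -6139.8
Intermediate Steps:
Add(Mul(83, -74), Mul(Function('T')(-7, -9), Pow(Pow(Add(53, 0), Rational(1, 2)), -1))) = Add(Mul(83, -74), Mul(Add(2, Mul(-2, -7)), Pow(Pow(Add(53, 0), Rational(1, 2)), -1))) = Add(-6142, Mul(Add(2, 14), Pow(Pow(53, Rational(1, 2)), -1))) = Add(-6142, Mul(16, Mul(Rational(1, 53), Pow(53, Rational(1, 2))))) = Add(-6142, Mul(Rational(16, 53), Pow(53, Rational(1, 2))))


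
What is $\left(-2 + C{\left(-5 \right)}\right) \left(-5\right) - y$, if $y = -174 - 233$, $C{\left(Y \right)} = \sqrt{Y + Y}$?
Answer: $417 - 5 i \sqrt{10} \approx 417.0 - 15.811 i$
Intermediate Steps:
$C{\left(Y \right)} = \sqrt{2} \sqrt{Y}$ ($C{\left(Y \right)} = \sqrt{2 Y} = \sqrt{2} \sqrt{Y}$)
$y = -407$ ($y = -174 - 233 = -407$)
$\left(-2 + C{\left(-5 \right)}\right) \left(-5\right) - y = \left(-2 + \sqrt{2} \sqrt{-5}\right) \left(-5\right) - -407 = \left(-2 + \sqrt{2} i \sqrt{5}\right) \left(-5\right) + 407 = \left(-2 + i \sqrt{10}\right) \left(-5\right) + 407 = \left(10 - 5 i \sqrt{10}\right) + 407 = 417 - 5 i \sqrt{10}$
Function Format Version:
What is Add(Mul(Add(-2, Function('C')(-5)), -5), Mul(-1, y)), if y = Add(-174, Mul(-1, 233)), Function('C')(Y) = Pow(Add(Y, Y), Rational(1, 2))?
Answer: Add(417, Mul(-5, I, Pow(10, Rational(1, 2)))) ≈ Add(417.00, Mul(-15.811, I))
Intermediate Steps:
Function('C')(Y) = Mul(Pow(2, Rational(1, 2)), Pow(Y, Rational(1, 2))) (Function('C')(Y) = Pow(Mul(2, Y), Rational(1, 2)) = Mul(Pow(2, Rational(1, 2)), Pow(Y, Rational(1, 2))))
y = -407 (y = Add(-174, -233) = -407)
Add(Mul(Add(-2, Function('C')(-5)), -5), Mul(-1, y)) = Add(Mul(Add(-2, Mul(Pow(2, Rational(1, 2)), Pow(-5, Rational(1, 2)))), -5), Mul(-1, -407)) = Add(Mul(Add(-2, Mul(Pow(2, Rational(1, 2)), Mul(I, Pow(5, Rational(1, 2))))), -5), 407) = Add(Mul(Add(-2, Mul(I, Pow(10, Rational(1, 2)))), -5), 407) = Add(Add(10, Mul(-5, I, Pow(10, Rational(1, 2)))), 407) = Add(417, Mul(-5, I, Pow(10, Rational(1, 2))))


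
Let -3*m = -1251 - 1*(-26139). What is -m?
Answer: 8296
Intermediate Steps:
m = -8296 (m = -(-1251 - 1*(-26139))/3 = -(-1251 + 26139)/3 = -1/3*24888 = -8296)
-m = -1*(-8296) = 8296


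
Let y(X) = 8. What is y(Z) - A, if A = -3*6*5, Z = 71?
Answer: 98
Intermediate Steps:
A = -90 (A = -18*5 = -90)
y(Z) - A = 8 - 1*(-90) = 8 + 90 = 98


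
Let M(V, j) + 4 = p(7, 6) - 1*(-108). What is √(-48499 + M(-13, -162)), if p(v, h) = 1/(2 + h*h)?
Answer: I*√69882342/38 ≈ 219.99*I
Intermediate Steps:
p(v, h) = 1/(2 + h²)
M(V, j) = 3953/38 (M(V, j) = -4 + (1/(2 + 6²) - 1*(-108)) = -4 + (1/(2 + 36) + 108) = -4 + (1/38 + 108) = -4 + 4105/38 = 3953/38)
√(-48499 + M(-13, -162)) = √(-48499 + 3953/38) = √(-1839009/38) = I*√69882342/38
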